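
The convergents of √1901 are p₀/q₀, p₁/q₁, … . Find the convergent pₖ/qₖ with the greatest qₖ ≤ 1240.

√1901 = [43; 1, 1, 1, 1, 86, …] (period length 5).
Convergents:
  p_0/q_0 = 43/1
  p_1/q_1 = 44/1
  p_2/q_2 = 87/2
  p_3/q_3 = 131/3
  p_4/q_4 = 218/5
  p_5/q_5 = 18879/433
  p_6/q_6 = 19097/438
  p_7/q_7 = 37976/871
  p_8/q_8 = 57073/1309
q_7 = 871 ≤ 1240 < 1309 = q_8, so the answer is 37976/871.

37976/871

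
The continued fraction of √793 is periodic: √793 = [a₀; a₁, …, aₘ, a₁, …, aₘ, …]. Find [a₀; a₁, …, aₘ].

[28; 6, 4, 6, 56]

a₀ = ⌊√793⌋ = 28.
With m₀=0, d₀=1 and mₖ₊₁ = dₖaₖ − mₖ, dₖ₊₁ = (n − mₖ₊₁²)/dₖ, aₖ₊₁ = ⌊(a₀+mₖ₊₁)/dₖ₊₁⌋:
  k=1: m=28, d=9, a=6
  k=2: m=26, d=13, a=4
  k=3: m=26, d=9, a=6
  k=4: m=28, d=1, a=56
d=1 and a=2a₀=56 at k=4, so the next step gives (m, d) = (28, 9) again — its k=1 value — and the period has length 4.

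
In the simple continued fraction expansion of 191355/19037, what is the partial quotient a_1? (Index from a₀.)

191355 = 10·19037 + 985   →  a_0 = 10
19037 = 19·985 + 322   →  a_1 = 19

19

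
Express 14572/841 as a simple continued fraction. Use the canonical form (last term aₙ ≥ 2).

[17; 3, 17, 5, 3]

14572 = 17*841 + 275
841 = 3*275 + 16
275 = 17*16 + 3
16 = 5*3 + 1
3 = 3*1 + 0  (stop)
So 14572/841 = [17; 3, 17, 5, 3].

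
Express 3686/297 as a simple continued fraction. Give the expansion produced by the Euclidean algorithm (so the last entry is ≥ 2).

3686 = 12·297 + 122
297 = 2·122 + 53
122 = 2·53 + 16
53 = 3·16 + 5
16 = 3·5 + 1
5 = 5·1 + 0  (stop)
So 3686/297 = [12; 2, 2, 3, 3, 5].

[12; 2, 2, 3, 3, 5]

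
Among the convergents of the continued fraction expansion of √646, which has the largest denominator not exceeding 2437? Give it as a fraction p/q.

31059/1222

√646 = [25; 2, 2, 2, 50, …] (period length 4).
Convergents:
  p_0/q_0 = 25/1
  p_1/q_1 = 51/2
  p_2/q_2 = 127/5
  p_3/q_3 = 305/12
  p_4/q_4 = 15377/605
  p_5/q_5 = 31059/1222
  p_6/q_6 = 77495/3049
q_5 = 1222 ≤ 2437 < 3049 = q_6, so the answer is 31059/1222.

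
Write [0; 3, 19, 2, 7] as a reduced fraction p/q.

292/891

Fold from the inside: start with 7/1.
  2 + 1/7 = 15/7
  19 + 7/15 = 292/15
  3 + 15/292 = 891/292
  0 + 292/891 = 292/891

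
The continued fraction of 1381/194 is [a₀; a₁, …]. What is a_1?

8

1381 = 7·194 + 23   →  a_0 = 7
194 = 8·23 + 10   →  a_1 = 8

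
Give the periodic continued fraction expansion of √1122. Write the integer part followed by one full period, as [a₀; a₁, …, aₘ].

a₀ = ⌊√1122⌋ = 33.
With m₀=0, d₀=1 and mₖ₊₁ = dₖaₖ − mₖ, dₖ₊₁ = (n − mₖ₊₁²)/dₖ, aₖ₊₁ = ⌊(a₀+mₖ₊₁)/dₖ₊₁⌋:
  k=1: m=33, d=33, a=2
  k=2: m=33, d=1, a=66
d=1 and a=2a₀=66 at k=2, so the next step gives (m, d) = (33, 33) again — its k=1 value — and the period has length 2.

[33; 2, 66]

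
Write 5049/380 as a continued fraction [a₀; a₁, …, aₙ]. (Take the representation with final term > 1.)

5049 = 13×380 + 109
380 = 3×109 + 53
109 = 2×53 + 3
53 = 17×3 + 2
3 = 1×2 + 1
2 = 2×1 + 0  (stop)
So 5049/380 = [13; 3, 2, 17, 1, 2].

[13; 3, 2, 17, 1, 2]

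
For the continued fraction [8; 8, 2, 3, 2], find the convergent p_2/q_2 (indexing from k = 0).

Using pₖ = aₖpₖ₋₁ + pₖ₋₂, qₖ = aₖqₖ₋₁ + qₖ₋₂ (with p₋₁=1, p₋₂=0, q₋₁=0, q₋₂=1):
  k=0: a=8, p=8, q=1
  k=1: a=8, p=65, q=8
  k=2: a=2, p=138, q=17

138/17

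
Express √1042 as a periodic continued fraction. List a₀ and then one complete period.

a₀ = ⌊√1042⌋ = 32.

[32; 3, 1, 1, 3, 64]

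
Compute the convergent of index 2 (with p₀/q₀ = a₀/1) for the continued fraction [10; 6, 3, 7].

Using pₖ = aₖpₖ₋₁ + pₖ₋₂, qₖ = aₖqₖ₋₁ + qₖ₋₂ (with p₋₁=1, p₋₂=0, q₋₁=0, q₋₂=1):
  k=0: a=10, p=10, q=1
  k=1: a=6, p=61, q=6
  k=2: a=3, p=193, q=19

193/19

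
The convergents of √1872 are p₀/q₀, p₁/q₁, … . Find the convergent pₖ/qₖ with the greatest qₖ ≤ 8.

173/4

√1872 = [43; 3, 1, 3, 86, …] (period length 4).
Convergents:
  p_0/q_0 = 43/1
  p_1/q_1 = 130/3
  p_2/q_2 = 173/4
  p_3/q_3 = 649/15
q_2 = 4 ≤ 8 < 15 = q_3, so the answer is 173/4.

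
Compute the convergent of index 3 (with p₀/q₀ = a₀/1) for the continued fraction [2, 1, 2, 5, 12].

43/16

Using pₖ = aₖpₖ₋₁ + pₖ₋₂, qₖ = aₖqₖ₋₁ + qₖ₋₂ (with p₋₁=1, p₋₂=0, q₋₁=0, q₋₂=1):
  k=0: a=2, p=2, q=1
  k=1: a=1, p=3, q=1
  k=2: a=2, p=8, q=3
  k=3: a=5, p=43, q=16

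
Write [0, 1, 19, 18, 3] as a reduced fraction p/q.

Fold from the inside: start with 3/1.
  18 + 1/3 = 55/3
  19 + 3/55 = 1048/55
  1 + 55/1048 = 1103/1048
  0 + 1048/1103 = 1048/1103

1048/1103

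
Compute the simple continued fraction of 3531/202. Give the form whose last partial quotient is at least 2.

3531 = 17×202 + 97
202 = 2×97 + 8
97 = 12×8 + 1
8 = 8×1 + 0  (stop)
So 3531/202 = [17; 2, 12, 8].

[17; 2, 12, 8]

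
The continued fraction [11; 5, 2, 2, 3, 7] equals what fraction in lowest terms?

7505/671

Using pₖ = aₖpₖ₋₁ + pₖ₋₂ and qₖ = aₖqₖ₋₁ + qₖ₋₂:
  k=0: a=11, p=11, q=1
  k=1: a=5, p=56, q=5
  k=2: a=2, p=123, q=11
  k=3: a=2, p=302, q=27
  k=4: a=3, p=1029, q=92
  k=5: a=7, p=7505, q=671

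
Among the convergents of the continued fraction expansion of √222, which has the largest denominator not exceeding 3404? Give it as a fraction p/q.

√222 = [14; 1, 8, 1, 28, …] (period length 4).
Convergents:
  p_0/q_0 = 14/1
  p_1/q_1 = 15/1
  p_2/q_2 = 134/9
  p_3/q_3 = 149/10
  p_4/q_4 = 4306/289
  p_5/q_5 = 4455/299
  p_6/q_6 = 39946/2681
  p_7/q_7 = 44401/2980
  p_8/q_8 = 1283174/86121
q_7 = 2980 ≤ 3404 < 86121 = q_8, so the answer is 44401/2980.

44401/2980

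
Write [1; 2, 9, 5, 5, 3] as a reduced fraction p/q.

2372/1609

Fold from the inside: start with 3/1.
  5 + 1/3 = 16/3
  5 + 3/16 = 83/16
  9 + 16/83 = 763/83
  2 + 83/763 = 1609/763
  1 + 763/1609 = 2372/1609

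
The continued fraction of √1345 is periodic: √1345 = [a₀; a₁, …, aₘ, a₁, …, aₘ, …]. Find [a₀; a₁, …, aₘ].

[36; 1, 2, 14, 2, 1, 72]

a₀ = ⌊√1345⌋ = 36.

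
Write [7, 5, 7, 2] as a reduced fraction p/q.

Using pₖ = aₖpₖ₋₁ + pₖ₋₂ and qₖ = aₖqₖ₋₁ + qₖ₋₂:
  k=0: a=7, p=7, q=1
  k=1: a=5, p=36, q=5
  k=2: a=7, p=259, q=36
  k=3: a=2, p=554, q=77

554/77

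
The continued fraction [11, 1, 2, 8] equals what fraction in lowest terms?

Fold from the inside: start with 8/1.
  2 + 1/8 = 17/8
  1 + 8/17 = 25/17
  11 + 17/25 = 292/25

292/25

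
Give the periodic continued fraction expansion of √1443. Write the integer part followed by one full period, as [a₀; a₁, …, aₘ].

[37; 1, 74]

a₀ = ⌊√1443⌋ = 37.
With m₀=0, d₀=1 and mₖ₊₁ = dₖaₖ − mₖ, dₖ₊₁ = (n − mₖ₊₁²)/dₖ, aₖ₊₁ = ⌊(a₀+mₖ₊₁)/dₖ₊₁⌋:
  k=1: m=37, d=74, a=1
  k=2: m=37, d=1, a=74
d=1 and a=2a₀=74 at k=2, so the next step gives (m, d) = (37, 74) again — its k=1 value — and the period has length 2.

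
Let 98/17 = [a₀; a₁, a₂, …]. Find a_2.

98 = 5·17 + 13   →  a_0 = 5
17 = 1·13 + 4   →  a_1 = 1
13 = 3·4 + 1   →  a_2 = 3

3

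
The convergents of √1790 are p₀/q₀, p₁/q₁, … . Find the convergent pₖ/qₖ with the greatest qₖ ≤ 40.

√1790 = [42; 3, 4, 8, 4, 3, 84, …] (period length 6).
Convergents:
  p_0/q_0 = 42/1
  p_1/q_1 = 127/3
  p_2/q_2 = 550/13
  p_3/q_3 = 4527/107
q_2 = 13 ≤ 40 < 107 = q_3, so the answer is 550/13.

550/13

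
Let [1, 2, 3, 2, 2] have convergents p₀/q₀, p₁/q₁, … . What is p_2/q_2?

10/7

Using pₖ = aₖpₖ₋₁ + pₖ₋₂, qₖ = aₖqₖ₋₁ + qₖ₋₂ (with p₋₁=1, p₋₂=0, q₋₁=0, q₋₂=1):
  k=0: a=1, p=1, q=1
  k=1: a=2, p=3, q=2
  k=2: a=3, p=10, q=7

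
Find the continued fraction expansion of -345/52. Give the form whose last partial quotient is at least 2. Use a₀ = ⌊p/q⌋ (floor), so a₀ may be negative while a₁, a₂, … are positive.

-345 = -7*52 + 19
52 = 2*19 + 14
19 = 1*14 + 5
14 = 2*5 + 4
5 = 1*4 + 1
4 = 4*1 + 0  (stop)
So -345/52 = [-7; 2, 1, 2, 1, 4].

[-7; 2, 1, 2, 1, 4]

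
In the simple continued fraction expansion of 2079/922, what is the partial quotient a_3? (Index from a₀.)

2079 = 2·922 + 235   →  a_0 = 2
922 = 3·235 + 217   →  a_1 = 3
235 = 1·217 + 18   →  a_2 = 1
217 = 12·18 + 1   →  a_3 = 12

12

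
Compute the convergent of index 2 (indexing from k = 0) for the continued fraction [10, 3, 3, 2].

Using pₖ = aₖpₖ₋₁ + pₖ₋₂, qₖ = aₖqₖ₋₁ + qₖ₋₂ (with p₋₁=1, p₋₂=0, q₋₁=0, q₋₂=1):
  k=0: a=10, p=10, q=1
  k=1: a=3, p=31, q=3
  k=2: a=3, p=103, q=10

103/10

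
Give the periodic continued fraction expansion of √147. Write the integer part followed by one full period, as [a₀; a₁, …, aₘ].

[12; 8, 24]

a₀ = ⌊√147⌋ = 12.
With m₀=0, d₀=1 and mₖ₊₁ = dₖaₖ − mₖ, dₖ₊₁ = (n − mₖ₊₁²)/dₖ, aₖ₊₁ = ⌊(a₀+mₖ₊₁)/dₖ₊₁⌋:
  k=1: m=12, d=3, a=8
  k=2: m=12, d=1, a=24
d=1 and a=2a₀=24 at k=2, so the next step gives (m, d) = (12, 3) again — its k=1 value — and the period has length 2.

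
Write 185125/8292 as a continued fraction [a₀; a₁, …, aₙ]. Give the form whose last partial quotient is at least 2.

185125 = 22×8292 + 2701
8292 = 3×2701 + 189
2701 = 14×189 + 55
189 = 3×55 + 24
55 = 2×24 + 7
24 = 3×7 + 3
7 = 2×3 + 1
3 = 3×1 + 0  (stop)
So 185125/8292 = [22; 3, 14, 3, 2, 3, 2, 3].

[22; 3, 14, 3, 2, 3, 2, 3]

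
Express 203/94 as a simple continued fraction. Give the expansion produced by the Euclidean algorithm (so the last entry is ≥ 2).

[2; 6, 3, 1, 3]

203 = 2×94 + 15
94 = 6×15 + 4
15 = 3×4 + 3
4 = 1×3 + 1
3 = 3×1 + 0  (stop)
So 203/94 = [2; 6, 3, 1, 3].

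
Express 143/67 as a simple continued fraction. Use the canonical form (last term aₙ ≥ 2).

143 = 2*67 + 9
67 = 7*9 + 4
9 = 2*4 + 1
4 = 4*1 + 0  (stop)
So 143/67 = [2; 7, 2, 4].

[2; 7, 2, 4]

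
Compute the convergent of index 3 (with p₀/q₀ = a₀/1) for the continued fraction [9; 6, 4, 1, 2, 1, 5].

Using pₖ = aₖpₖ₋₁ + pₖ₋₂, qₖ = aₖqₖ₋₁ + qₖ₋₂ (with p₋₁=1, p₋₂=0, q₋₁=0, q₋₂=1):
  k=0: a=9, p=9, q=1
  k=1: a=6, p=55, q=6
  k=2: a=4, p=229, q=25
  k=3: a=1, p=284, q=31

284/31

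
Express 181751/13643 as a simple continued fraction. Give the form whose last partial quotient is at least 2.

181751 = 13*13643 + 4392
13643 = 3*4392 + 467
4392 = 9*467 + 189
467 = 2*189 + 89
189 = 2*89 + 11
89 = 8*11 + 1
11 = 11*1 + 0  (stop)
So 181751/13643 = [13; 3, 9, 2, 2, 8, 11].

[13; 3, 9, 2, 2, 8, 11]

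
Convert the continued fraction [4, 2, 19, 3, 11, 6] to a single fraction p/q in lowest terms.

36828/8207

Using pₖ = aₖpₖ₋₁ + pₖ₋₂ and qₖ = aₖqₖ₋₁ + qₖ₋₂:
  k=0: a=4, p=4, q=1
  k=1: a=2, p=9, q=2
  k=2: a=19, p=175, q=39
  k=3: a=3, p=534, q=119
  k=4: a=11, p=6049, q=1348
  k=5: a=6, p=36828, q=8207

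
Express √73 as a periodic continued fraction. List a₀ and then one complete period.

a₀ = ⌊√73⌋ = 8.
With m₀=0, d₀=1 and mₖ₊₁ = dₖaₖ − mₖ, dₖ₊₁ = (n − mₖ₊₁²)/dₖ, aₖ₊₁ = ⌊(a₀+mₖ₊₁)/dₖ₊₁⌋:
  k=1: m=8, d=9, a=1
  k=2: m=1, d=8, a=1
  k=3: m=7, d=3, a=5
  k=4: m=8, d=3, a=5
  k=5: m=7, d=8, a=1
  k=6: m=1, d=9, a=1
  k=7: m=8, d=1, a=16
d=1 and a=2a₀=16 at k=7, so the next step gives (m, d) = (8, 9) again — its k=1 value — and the period has length 7.

[8; 1, 1, 5, 5, 1, 1, 16]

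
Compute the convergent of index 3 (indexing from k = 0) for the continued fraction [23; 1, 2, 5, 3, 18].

Using pₖ = aₖpₖ₋₁ + pₖ₋₂, qₖ = aₖqₖ₋₁ + qₖ₋₂ (with p₋₁=1, p₋₂=0, q₋₁=0, q₋₂=1):
  k=0: a=23, p=23, q=1
  k=1: a=1, p=24, q=1
  k=2: a=2, p=71, q=3
  k=3: a=5, p=379, q=16

379/16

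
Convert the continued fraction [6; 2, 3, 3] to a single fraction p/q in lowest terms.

148/23

Fold from the inside: start with 3/1.
  3 + 1/3 = 10/3
  2 + 3/10 = 23/10
  6 + 10/23 = 148/23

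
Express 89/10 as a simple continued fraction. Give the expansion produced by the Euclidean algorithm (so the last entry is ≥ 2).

89 = 8*10 + 9
10 = 1*9 + 1
9 = 9*1 + 0  (stop)
So 89/10 = [8; 1, 9].

[8; 1, 9]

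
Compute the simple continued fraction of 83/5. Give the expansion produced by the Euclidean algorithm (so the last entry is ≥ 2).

[16; 1, 1, 2]

83 = 16×5 + 3
5 = 1×3 + 2
3 = 1×2 + 1
2 = 2×1 + 0  (stop)
So 83/5 = [16; 1, 1, 2].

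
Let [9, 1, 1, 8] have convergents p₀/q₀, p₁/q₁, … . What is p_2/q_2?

19/2

Using pₖ = aₖpₖ₋₁ + pₖ₋₂, qₖ = aₖqₖ₋₁ + qₖ₋₂ (with p₋₁=1, p₋₂=0, q₋₁=0, q₋₂=1):
  k=0: a=9, p=9, q=1
  k=1: a=1, p=10, q=1
  k=2: a=1, p=19, q=2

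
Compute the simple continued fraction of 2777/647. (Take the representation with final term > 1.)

2777 = 4×647 + 189
647 = 3×189 + 80
189 = 2×80 + 29
80 = 2×29 + 22
29 = 1×22 + 7
22 = 3×7 + 1
7 = 7×1 + 0  (stop)
So 2777/647 = [4; 3, 2, 2, 1, 3, 7].

[4; 3, 2, 2, 1, 3, 7]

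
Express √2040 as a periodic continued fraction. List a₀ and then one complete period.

a₀ = ⌊√2040⌋ = 45.

[45; 6, 90]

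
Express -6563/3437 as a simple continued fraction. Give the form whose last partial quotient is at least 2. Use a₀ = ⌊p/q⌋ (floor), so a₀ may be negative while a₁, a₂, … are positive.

-6563 = -2·3437 + 311
3437 = 11·311 + 16
311 = 19·16 + 7
16 = 2·7 + 2
7 = 3·2 + 1
2 = 2·1 + 0  (stop)
So -6563/3437 = [-2; 11, 19, 2, 3, 2].

[-2; 11, 19, 2, 3, 2]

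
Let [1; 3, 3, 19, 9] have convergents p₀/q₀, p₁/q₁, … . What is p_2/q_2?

13/10

Using pₖ = aₖpₖ₋₁ + pₖ₋₂, qₖ = aₖqₖ₋₁ + qₖ₋₂ (with p₋₁=1, p₋₂=0, q₋₁=0, q₋₂=1):
  k=0: a=1, p=1, q=1
  k=1: a=3, p=4, q=3
  k=2: a=3, p=13, q=10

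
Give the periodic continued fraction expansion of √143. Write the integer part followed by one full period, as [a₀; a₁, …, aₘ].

a₀ = ⌊√143⌋ = 11.
With m₀=0, d₀=1 and mₖ₊₁ = dₖaₖ − mₖ, dₖ₊₁ = (n − mₖ₊₁²)/dₖ, aₖ₊₁ = ⌊(a₀+mₖ₊₁)/dₖ₊₁⌋:
  k=1: m=11, d=22, a=1
  k=2: m=11, d=1, a=22
d=1 and a=2a₀=22 at k=2, so the next step gives (m, d) = (11, 22) again — its k=1 value — and the period has length 2.

[11; 1, 22]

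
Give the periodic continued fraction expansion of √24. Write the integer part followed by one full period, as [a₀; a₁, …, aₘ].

a₀ = ⌊√24⌋ = 4.
With m₀=0, d₀=1 and mₖ₊₁ = dₖaₖ − mₖ, dₖ₊₁ = (n − mₖ₊₁²)/dₖ, aₖ₊₁ = ⌊(a₀+mₖ₊₁)/dₖ₊₁⌋:
  k=1: m=4, d=8, a=1
  k=2: m=4, d=1, a=8
d=1 and a=2a₀=8 at k=2, so the next step gives (m, d) = (4, 8) again — its k=1 value — and the period has length 2.

[4; 1, 8]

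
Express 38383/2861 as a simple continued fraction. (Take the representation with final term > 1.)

38383 = 13×2861 + 1190
2861 = 2×1190 + 481
1190 = 2×481 + 228
481 = 2×228 + 25
228 = 9×25 + 3
25 = 8×3 + 1
3 = 3×1 + 0  (stop)
So 38383/2861 = [13; 2, 2, 2, 9, 8, 3].

[13; 2, 2, 2, 9, 8, 3]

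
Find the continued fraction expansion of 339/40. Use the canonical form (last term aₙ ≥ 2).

339 = 8·40 + 19
40 = 2·19 + 2
19 = 9·2 + 1
2 = 2·1 + 0  (stop)
So 339/40 = [8; 2, 9, 2].

[8; 2, 9, 2]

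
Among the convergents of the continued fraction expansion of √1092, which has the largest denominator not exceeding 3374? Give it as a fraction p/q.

48015/1453

√1092 = [33; 22, 66, …] (period length 2).
Convergents:
  p_0/q_0 = 33/1
  p_1/q_1 = 727/22
  p_2/q_2 = 48015/1453
  p_3/q_3 = 1057057/31988
q_2 = 1453 ≤ 3374 < 31988 = q_3, so the answer is 48015/1453.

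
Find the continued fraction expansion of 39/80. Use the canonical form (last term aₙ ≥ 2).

39 = 0*80 + 39
80 = 2*39 + 2
39 = 19*2 + 1
2 = 2*1 + 0  (stop)
So 39/80 = [0; 2, 19, 2].

[0; 2, 19, 2]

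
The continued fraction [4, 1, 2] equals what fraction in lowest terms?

14/3

Using pₖ = aₖpₖ₋₁ + pₖ₋₂ and qₖ = aₖqₖ₋₁ + qₖ₋₂:
  k=0: a=4, p=4, q=1
  k=1: a=1, p=5, q=1
  k=2: a=2, p=14, q=3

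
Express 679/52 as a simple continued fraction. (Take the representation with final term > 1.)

679 = 13×52 + 3
52 = 17×3 + 1
3 = 3×1 + 0  (stop)
So 679/52 = [13; 17, 3].

[13; 17, 3]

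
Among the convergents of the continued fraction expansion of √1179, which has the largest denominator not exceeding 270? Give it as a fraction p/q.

√1179 = [34; 2, 1, 33, 1, 2, 68, …] (period length 6).
Convergents:
  p_0/q_0 = 34/1
  p_1/q_1 = 69/2
  p_2/q_2 = 103/3
  p_3/q_3 = 3468/101
  p_4/q_4 = 3571/104
  p_5/q_5 = 10610/309
q_4 = 104 ≤ 270 < 309 = q_5, so the answer is 3571/104.

3571/104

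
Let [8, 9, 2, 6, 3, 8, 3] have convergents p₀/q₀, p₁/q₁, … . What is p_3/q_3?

Using pₖ = aₖpₖ₋₁ + pₖ₋₂, qₖ = aₖqₖ₋₁ + qₖ₋₂ (with p₋₁=1, p₋₂=0, q₋₁=0, q₋₂=1):
  k=0: a=8, p=8, q=1
  k=1: a=9, p=73, q=9
  k=2: a=2, p=154, q=19
  k=3: a=6, p=997, q=123

997/123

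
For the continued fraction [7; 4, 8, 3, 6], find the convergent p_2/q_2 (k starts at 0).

239/33

Using pₖ = aₖpₖ₋₁ + pₖ₋₂, qₖ = aₖqₖ₋₁ + qₖ₋₂ (with p₋₁=1, p₋₂=0, q₋₁=0, q₋₂=1):
  k=0: a=7, p=7, q=1
  k=1: a=4, p=29, q=4
  k=2: a=8, p=239, q=33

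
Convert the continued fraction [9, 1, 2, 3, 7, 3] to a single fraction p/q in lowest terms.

2221/229

Using pₖ = aₖpₖ₋₁ + pₖ₋₂ and qₖ = aₖqₖ₋₁ + qₖ₋₂:
  k=0: a=9, p=9, q=1
  k=1: a=1, p=10, q=1
  k=2: a=2, p=29, q=3
  k=3: a=3, p=97, q=10
  k=4: a=7, p=708, q=73
  k=5: a=3, p=2221, q=229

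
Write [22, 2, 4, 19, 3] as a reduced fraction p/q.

11851/528

Using pₖ = aₖpₖ₋₁ + pₖ₋₂ and qₖ = aₖqₖ₋₁ + qₖ₋₂:
  k=0: a=22, p=22, q=1
  k=1: a=2, p=45, q=2
  k=2: a=4, p=202, q=9
  k=3: a=19, p=3883, q=173
  k=4: a=3, p=11851, q=528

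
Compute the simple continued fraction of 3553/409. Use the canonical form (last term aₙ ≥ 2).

3553 = 8×409 + 281
409 = 1×281 + 128
281 = 2×128 + 25
128 = 5×25 + 3
25 = 8×3 + 1
3 = 3×1 + 0  (stop)
So 3553/409 = [8; 1, 2, 5, 8, 3].

[8; 1, 2, 5, 8, 3]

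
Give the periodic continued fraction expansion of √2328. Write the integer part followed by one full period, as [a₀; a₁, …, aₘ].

a₀ = ⌊√2328⌋ = 48.
With m₀=0, d₀=1 and mₖ₊₁ = dₖaₖ − mₖ, dₖ₊₁ = (n − mₖ₊₁²)/dₖ, aₖ₊₁ = ⌊(a₀+mₖ₊₁)/dₖ₊₁⌋:
  k=1: m=48, d=24, a=4
  k=2: m=48, d=1, a=96
d=1 and a=2a₀=96 at k=2, so the next step gives (m, d) = (48, 24) again — its k=1 value — and the period has length 2.

[48; 4, 96]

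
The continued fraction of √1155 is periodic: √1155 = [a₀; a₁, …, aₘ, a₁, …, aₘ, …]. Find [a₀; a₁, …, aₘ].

a₀ = ⌊√1155⌋ = 33.
With m₀=0, d₀=1 and mₖ₊₁ = dₖaₖ − mₖ, dₖ₊₁ = (n − mₖ₊₁²)/dₖ, aₖ₊₁ = ⌊(a₀+mₖ₊₁)/dₖ₊₁⌋:
  k=1: m=33, d=66, a=1
  k=2: m=33, d=1, a=66
d=1 and a=2a₀=66 at k=2, so the next step gives (m, d) = (33, 66) again — its k=1 value — and the period has length 2.

[33; 1, 66]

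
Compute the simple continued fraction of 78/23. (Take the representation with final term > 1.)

[3; 2, 1, 1, 4]

78 = 3*23 + 9
23 = 2*9 + 5
9 = 1*5 + 4
5 = 1*4 + 1
4 = 4*1 + 0  (stop)
So 78/23 = [3; 2, 1, 1, 4].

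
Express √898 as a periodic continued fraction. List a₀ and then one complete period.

a₀ = ⌊√898⌋ = 29.
With m₀=0, d₀=1 and mₖ₊₁ = dₖaₖ − mₖ, dₖ₊₁ = (n − mₖ₊₁²)/dₖ, aₖ₊₁ = ⌊(a₀+mₖ₊₁)/dₖ₊₁⌋:
  k=1: m=29, d=57, a=1
  k=2: m=28, d=2, a=28
  k=3: m=28, d=57, a=1
  k=4: m=29, d=1, a=58
d=1 and a=2a₀=58 at k=4, so the next step gives (m, d) = (29, 57) again — its k=1 value — and the period has length 4.

[29; 1, 28, 1, 58]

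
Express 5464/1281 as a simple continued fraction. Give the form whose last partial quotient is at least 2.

5464 = 4·1281 + 340
1281 = 3·340 + 261
340 = 1·261 + 79
261 = 3·79 + 24
79 = 3·24 + 7
24 = 3·7 + 3
7 = 2·3 + 1
3 = 3·1 + 0  (stop)
So 5464/1281 = [4; 3, 1, 3, 3, 3, 2, 3].

[4; 3, 1, 3, 3, 3, 2, 3]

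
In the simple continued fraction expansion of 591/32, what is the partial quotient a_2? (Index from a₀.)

591 = 18·32 + 15   →  a_0 = 18
32 = 2·15 + 2   →  a_1 = 2
15 = 7·2 + 1   →  a_2 = 7

7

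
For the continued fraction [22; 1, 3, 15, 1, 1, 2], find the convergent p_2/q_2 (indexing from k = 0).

91/4

Using pₖ = aₖpₖ₋₁ + pₖ₋₂, qₖ = aₖqₖ₋₁ + qₖ₋₂ (with p₋₁=1, p₋₂=0, q₋₁=0, q₋₂=1):
  k=0: a=22, p=22, q=1
  k=1: a=1, p=23, q=1
  k=2: a=3, p=91, q=4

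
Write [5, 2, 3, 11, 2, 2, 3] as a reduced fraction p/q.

7559/1392

Using pₖ = aₖpₖ₋₁ + pₖ₋₂ and qₖ = aₖqₖ₋₁ + qₖ₋₂:
  k=0: a=5, p=5, q=1
  k=1: a=2, p=11, q=2
  k=2: a=3, p=38, q=7
  k=3: a=11, p=429, q=79
  k=4: a=2, p=896, q=165
  k=5: a=2, p=2221, q=409
  k=6: a=3, p=7559, q=1392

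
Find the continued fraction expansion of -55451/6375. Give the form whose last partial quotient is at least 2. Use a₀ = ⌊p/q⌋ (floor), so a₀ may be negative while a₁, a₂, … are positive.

[-9; 3, 3, 5, 4, 9, 3]

-55451 = -9*6375 + 1924
6375 = 3*1924 + 603
1924 = 3*603 + 115
603 = 5*115 + 28
115 = 4*28 + 3
28 = 9*3 + 1
3 = 3*1 + 0  (stop)
So -55451/6375 = [-9; 3, 3, 5, 4, 9, 3].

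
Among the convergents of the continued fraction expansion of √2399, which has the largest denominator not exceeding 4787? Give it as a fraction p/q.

√2399 = [48; 1, 47, 1, 96, …] (period length 4).
Convergents:
  p_0/q_0 = 48/1
  p_1/q_1 = 49/1
  p_2/q_2 = 2351/48
  p_3/q_3 = 2400/49
  p_4/q_4 = 232751/4752
  p_5/q_5 = 235151/4801
q_4 = 4752 ≤ 4787 < 4801 = q_5, so the answer is 232751/4752.

232751/4752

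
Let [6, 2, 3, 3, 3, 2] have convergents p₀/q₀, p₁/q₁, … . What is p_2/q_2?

45/7

Using pₖ = aₖpₖ₋₁ + pₖ₋₂, qₖ = aₖqₖ₋₁ + qₖ₋₂ (with p₋₁=1, p₋₂=0, q₋₁=0, q₋₂=1):
  k=0: a=6, p=6, q=1
  k=1: a=2, p=13, q=2
  k=2: a=3, p=45, q=7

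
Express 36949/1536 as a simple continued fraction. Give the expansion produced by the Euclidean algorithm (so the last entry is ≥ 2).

36949 = 24×1536 + 85
1536 = 18×85 + 6
85 = 14×6 + 1
6 = 6×1 + 0  (stop)
So 36949/1536 = [24; 18, 14, 6].

[24; 18, 14, 6]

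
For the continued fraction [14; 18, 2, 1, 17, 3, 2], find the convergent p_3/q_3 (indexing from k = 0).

Using pₖ = aₖpₖ₋₁ + pₖ₋₂, qₖ = aₖqₖ₋₁ + qₖ₋₂ (with p₋₁=1, p₋₂=0, q₋₁=0, q₋₂=1):
  k=0: a=14, p=14, q=1
  k=1: a=18, p=253, q=18
  k=2: a=2, p=520, q=37
  k=3: a=1, p=773, q=55

773/55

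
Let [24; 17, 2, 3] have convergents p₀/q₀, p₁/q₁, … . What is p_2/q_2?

842/35

Using pₖ = aₖpₖ₋₁ + pₖ₋₂, qₖ = aₖqₖ₋₁ + qₖ₋₂ (with p₋₁=1, p₋₂=0, q₋₁=0, q₋₂=1):
  k=0: a=24, p=24, q=1
  k=1: a=17, p=409, q=17
  k=2: a=2, p=842, q=35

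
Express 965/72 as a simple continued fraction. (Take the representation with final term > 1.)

[13; 2, 2, 14]

965 = 13*72 + 29
72 = 2*29 + 14
29 = 2*14 + 1
14 = 14*1 + 0  (stop)
So 965/72 = [13; 2, 2, 14].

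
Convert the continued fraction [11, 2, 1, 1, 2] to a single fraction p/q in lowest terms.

148/13

Using pₖ = aₖpₖ₋₁ + pₖ₋₂ and qₖ = aₖqₖ₋₁ + qₖ₋₂:
  k=0: a=11, p=11, q=1
  k=1: a=2, p=23, q=2
  k=2: a=1, p=34, q=3
  k=3: a=1, p=57, q=5
  k=4: a=2, p=148, q=13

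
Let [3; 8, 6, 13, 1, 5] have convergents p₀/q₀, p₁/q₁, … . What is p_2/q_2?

153/49

Using pₖ = aₖpₖ₋₁ + pₖ₋₂, qₖ = aₖqₖ₋₁ + qₖ₋₂ (with p₋₁=1, p₋₂=0, q₋₁=0, q₋₂=1):
  k=0: a=3, p=3, q=1
  k=1: a=8, p=25, q=8
  k=2: a=6, p=153, q=49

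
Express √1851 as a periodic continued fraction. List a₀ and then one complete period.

[43; 43, 86]

a₀ = ⌊√1851⌋ = 43.
With m₀=0, d₀=1 and mₖ₊₁ = dₖaₖ − mₖ, dₖ₊₁ = (n − mₖ₊₁²)/dₖ, aₖ₊₁ = ⌊(a₀+mₖ₊₁)/dₖ₊₁⌋:
  k=1: m=43, d=2, a=43
  k=2: m=43, d=1, a=86
d=1 and a=2a₀=86 at k=2, so the next step gives (m, d) = (43, 2) again — its k=1 value — and the period has length 2.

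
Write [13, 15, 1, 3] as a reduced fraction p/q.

Fold from the inside: start with 3/1.
  1 + 1/3 = 4/3
  15 + 3/4 = 63/4
  13 + 4/63 = 823/63

823/63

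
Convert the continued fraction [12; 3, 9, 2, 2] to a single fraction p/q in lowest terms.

1799/146

Fold from the inside: start with 2/1.
  2 + 1/2 = 5/2
  9 + 2/5 = 47/5
  3 + 5/47 = 146/47
  12 + 47/146 = 1799/146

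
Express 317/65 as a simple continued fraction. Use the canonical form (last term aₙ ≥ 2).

317 = 4×65 + 57
65 = 1×57 + 8
57 = 7×8 + 1
8 = 8×1 + 0  (stop)
So 317/65 = [4; 1, 7, 8].

[4; 1, 7, 8]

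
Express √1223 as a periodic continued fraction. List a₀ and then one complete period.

[34; 1, 33, 1, 68]

a₀ = ⌊√1223⌋ = 34.
With m₀=0, d₀=1 and mₖ₊₁ = dₖaₖ − mₖ, dₖ₊₁ = (n − mₖ₊₁²)/dₖ, aₖ₊₁ = ⌊(a₀+mₖ₊₁)/dₖ₊₁⌋:
  k=1: m=34, d=67, a=1
  k=2: m=33, d=2, a=33
  k=3: m=33, d=67, a=1
  k=4: m=34, d=1, a=68
d=1 and a=2a₀=68 at k=4, so the next step gives (m, d) = (34, 67) again — its k=1 value — and the period has length 4.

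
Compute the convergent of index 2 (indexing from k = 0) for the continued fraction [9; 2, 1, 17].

Using pₖ = aₖpₖ₋₁ + pₖ₋₂, qₖ = aₖqₖ₋₁ + qₖ₋₂ (with p₋₁=1, p₋₂=0, q₋₁=0, q₋₂=1):
  k=0: a=9, p=9, q=1
  k=1: a=2, p=19, q=2
  k=2: a=1, p=28, q=3

28/3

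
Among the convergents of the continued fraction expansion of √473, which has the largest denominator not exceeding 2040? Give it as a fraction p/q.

√473 = [21; 1, 2, 1, 42, …] (period length 4).
Convergents:
  p_0/q_0 = 21/1
  p_1/q_1 = 22/1
  p_2/q_2 = 65/3
  p_3/q_3 = 87/4
  p_4/q_4 = 3719/171
  p_5/q_5 = 3806/175
  p_6/q_6 = 11331/521
  p_7/q_7 = 15137/696
  p_8/q_8 = 647085/29753
q_7 = 696 ≤ 2040 < 29753 = q_8, so the answer is 15137/696.

15137/696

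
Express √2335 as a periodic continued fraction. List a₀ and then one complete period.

a₀ = ⌊√2335⌋ = 48.
With m₀=0, d₀=1 and mₖ₊₁ = dₖaₖ − mₖ, dₖ₊₁ = (n − mₖ₊₁²)/dₖ, aₖ₊₁ = ⌊(a₀+mₖ₊₁)/dₖ₊₁⌋:
  k=1: m=48, d=31, a=3
  k=2: m=45, d=10, a=9
  k=3: m=45, d=31, a=3
  k=4: m=48, d=1, a=96
d=1 and a=2a₀=96 at k=4, so the next step gives (m, d) = (48, 31) again — its k=1 value — and the period has length 4.

[48; 3, 9, 3, 96]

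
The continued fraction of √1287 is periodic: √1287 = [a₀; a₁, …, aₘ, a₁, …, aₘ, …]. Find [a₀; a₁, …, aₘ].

[35; 1, 6, 1, 70]

a₀ = ⌊√1287⌋ = 35.
With m₀=0, d₀=1 and mₖ₊₁ = dₖaₖ − mₖ, dₖ₊₁ = (n − mₖ₊₁²)/dₖ, aₖ₊₁ = ⌊(a₀+mₖ₊₁)/dₖ₊₁⌋:
  k=1: m=35, d=62, a=1
  k=2: m=27, d=9, a=6
  k=3: m=27, d=62, a=1
  k=4: m=35, d=1, a=70
d=1 and a=2a₀=70 at k=4, so the next step gives (m, d) = (35, 62) again — its k=1 value — and the period has length 4.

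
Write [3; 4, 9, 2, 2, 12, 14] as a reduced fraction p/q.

Fold from the inside: start with 14/1.
  12 + 1/14 = 169/14
  2 + 14/169 = 352/169
  2 + 169/352 = 873/352
  9 + 352/873 = 8209/873
  4 + 873/8209 = 33709/8209
  3 + 8209/33709 = 109336/33709

109336/33709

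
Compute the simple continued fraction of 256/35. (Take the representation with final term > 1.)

256 = 7×35 + 11
35 = 3×11 + 2
11 = 5×2 + 1
2 = 2×1 + 0  (stop)
So 256/35 = [7; 3, 5, 2].

[7; 3, 5, 2]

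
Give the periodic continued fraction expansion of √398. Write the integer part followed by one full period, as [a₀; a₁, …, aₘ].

[19; 1, 18, 1, 38]

a₀ = ⌊√398⌋ = 19.
With m₀=0, d₀=1 and mₖ₊₁ = dₖaₖ − mₖ, dₖ₊₁ = (n − mₖ₊₁²)/dₖ, aₖ₊₁ = ⌊(a₀+mₖ₊₁)/dₖ₊₁⌋:
  k=1: m=19, d=37, a=1
  k=2: m=18, d=2, a=18
  k=3: m=18, d=37, a=1
  k=4: m=19, d=1, a=38
d=1 and a=2a₀=38 at k=4, so the next step gives (m, d) = (19, 37) again — its k=1 value — and the period has length 4.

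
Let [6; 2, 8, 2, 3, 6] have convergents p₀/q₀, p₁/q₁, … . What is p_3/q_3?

233/36

Using pₖ = aₖpₖ₋₁ + pₖ₋₂, qₖ = aₖqₖ₋₁ + qₖ₋₂ (with p₋₁=1, p₋₂=0, q₋₁=0, q₋₂=1):
  k=0: a=6, p=6, q=1
  k=1: a=2, p=13, q=2
  k=2: a=8, p=110, q=17
  k=3: a=2, p=233, q=36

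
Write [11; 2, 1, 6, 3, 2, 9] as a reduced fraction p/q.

15628/1377

Using pₖ = aₖpₖ₋₁ + pₖ₋₂ and qₖ = aₖqₖ₋₁ + qₖ₋₂:
  k=0: a=11, p=11, q=1
  k=1: a=2, p=23, q=2
  k=2: a=1, p=34, q=3
  k=3: a=6, p=227, q=20
  k=4: a=3, p=715, q=63
  k=5: a=2, p=1657, q=146
  k=6: a=9, p=15628, q=1377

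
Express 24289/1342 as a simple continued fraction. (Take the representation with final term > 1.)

[18; 10, 11, 12]

24289 = 18*1342 + 133
1342 = 10*133 + 12
133 = 11*12 + 1
12 = 12*1 + 0  (stop)
So 24289/1342 = [18; 10, 11, 12].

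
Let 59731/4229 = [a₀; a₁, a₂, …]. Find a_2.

18

59731 = 14·4229 + 525   →  a_0 = 14
4229 = 8·525 + 29   →  a_1 = 8
525 = 18·29 + 3   →  a_2 = 18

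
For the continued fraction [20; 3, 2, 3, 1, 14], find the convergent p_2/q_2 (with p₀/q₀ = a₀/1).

Using pₖ = aₖpₖ₋₁ + pₖ₋₂, qₖ = aₖqₖ₋₁ + qₖ₋₂ (with p₋₁=1, p₋₂=0, q₋₁=0, q₋₂=1):
  k=0: a=20, p=20, q=1
  k=1: a=3, p=61, q=3
  k=2: a=2, p=142, q=7

142/7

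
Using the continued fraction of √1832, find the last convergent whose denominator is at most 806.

√1832 = [42; 1, 4, 21, 4, 1, 84, …] (period length 6).
Convergents:
  p_0/q_0 = 42/1
  p_1/q_1 = 43/1
  p_2/q_2 = 214/5
  p_3/q_3 = 4537/106
  p_4/q_4 = 18362/429
  p_5/q_5 = 22899/535
  p_6/q_6 = 1941878/45369
q_5 = 535 ≤ 806 < 45369 = q_6, so the answer is 22899/535.

22899/535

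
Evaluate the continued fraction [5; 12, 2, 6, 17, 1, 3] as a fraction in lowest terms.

58941/11602

Fold from the inside: start with 3/1.
  1 + 1/3 = 4/3
  17 + 3/4 = 71/4
  6 + 4/71 = 430/71
  2 + 71/430 = 931/430
  12 + 430/931 = 11602/931
  5 + 931/11602 = 58941/11602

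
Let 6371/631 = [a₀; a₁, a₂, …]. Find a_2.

6371 = 10·631 + 61   →  a_0 = 10
631 = 10·61 + 21   →  a_1 = 10
61 = 2·21 + 19   →  a_2 = 2

2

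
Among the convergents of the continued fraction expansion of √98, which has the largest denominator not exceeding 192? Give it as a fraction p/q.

√98 = [9; 1, 8, 1, 18, …] (period length 4).
Convergents:
  p_0/q_0 = 9/1
  p_1/q_1 = 10/1
  p_2/q_2 = 89/9
  p_3/q_3 = 99/10
  p_4/q_4 = 1871/189
  p_5/q_5 = 1970/199
q_4 = 189 ≤ 192 < 199 = q_5, so the answer is 1871/189.

1871/189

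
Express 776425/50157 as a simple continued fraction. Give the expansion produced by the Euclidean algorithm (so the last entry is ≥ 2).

776425 = 15*50157 + 24070
50157 = 2*24070 + 2017
24070 = 11*2017 + 1883
2017 = 1*1883 + 134
1883 = 14*134 + 7
134 = 19*7 + 1
7 = 7*1 + 0  (stop)
So 776425/50157 = [15; 2, 11, 1, 14, 19, 7].

[15; 2, 11, 1, 14, 19, 7]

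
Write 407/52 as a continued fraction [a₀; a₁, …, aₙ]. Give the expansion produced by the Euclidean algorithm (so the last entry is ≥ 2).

[7; 1, 4, 1, 3, 2]

407 = 7×52 + 43
52 = 1×43 + 9
43 = 4×9 + 7
9 = 1×7 + 2
7 = 3×2 + 1
2 = 2×1 + 0  (stop)
So 407/52 = [7; 1, 4, 1, 3, 2].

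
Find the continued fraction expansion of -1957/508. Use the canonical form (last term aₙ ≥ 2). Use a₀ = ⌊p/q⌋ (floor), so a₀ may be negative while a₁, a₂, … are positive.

-1957 = -4·508 + 75
508 = 6·75 + 58
75 = 1·58 + 17
58 = 3·17 + 7
17 = 2·7 + 3
7 = 2·3 + 1
3 = 3·1 + 0  (stop)
So -1957/508 = [-4; 6, 1, 3, 2, 2, 3].

[-4; 6, 1, 3, 2, 2, 3]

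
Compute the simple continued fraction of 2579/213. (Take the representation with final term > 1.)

2579 = 12×213 + 23
213 = 9×23 + 6
23 = 3×6 + 5
6 = 1×5 + 1
5 = 5×1 + 0  (stop)
So 2579/213 = [12; 9, 3, 1, 5].

[12; 9, 3, 1, 5]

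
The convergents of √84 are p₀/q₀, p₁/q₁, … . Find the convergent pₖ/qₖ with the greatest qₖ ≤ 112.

999/109

√84 = [9; 6, 18, …] (period length 2).
Convergents:
  p_0/q_0 = 9/1
  p_1/q_1 = 55/6
  p_2/q_2 = 999/109
  p_3/q_3 = 6049/660
q_2 = 109 ≤ 112 < 660 = q_3, so the answer is 999/109.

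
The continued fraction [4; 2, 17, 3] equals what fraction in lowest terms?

480/107

Fold from the inside: start with 3/1.
  17 + 1/3 = 52/3
  2 + 3/52 = 107/52
  4 + 52/107 = 480/107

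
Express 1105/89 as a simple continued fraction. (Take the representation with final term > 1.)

[12; 2, 2, 2, 7]

1105 = 12×89 + 37
89 = 2×37 + 15
37 = 2×15 + 7
15 = 2×7 + 1
7 = 7×1 + 0  (stop)
So 1105/89 = [12; 2, 2, 2, 7].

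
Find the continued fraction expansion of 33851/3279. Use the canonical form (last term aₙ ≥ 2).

33851 = 10·3279 + 1061
3279 = 3·1061 + 96
1061 = 11·96 + 5
96 = 19·5 + 1
5 = 5·1 + 0  (stop)
So 33851/3279 = [10; 3, 11, 19, 5].

[10; 3, 11, 19, 5]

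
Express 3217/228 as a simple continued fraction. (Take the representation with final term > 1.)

3217 = 14×228 + 25
228 = 9×25 + 3
25 = 8×3 + 1
3 = 3×1 + 0  (stop)
So 3217/228 = [14; 9, 8, 3].

[14; 9, 8, 3]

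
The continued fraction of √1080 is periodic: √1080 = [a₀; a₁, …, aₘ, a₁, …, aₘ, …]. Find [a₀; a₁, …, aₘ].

[32; 1, 6, 3, 6, 1, 64]

a₀ = ⌊√1080⌋ = 32.
With m₀=0, d₀=1 and mₖ₊₁ = dₖaₖ − mₖ, dₖ₊₁ = (n − mₖ₊₁²)/dₖ, aₖ₊₁ = ⌊(a₀+mₖ₊₁)/dₖ₊₁⌋:
  k=1: m=32, d=56, a=1
  k=2: m=24, d=9, a=6
  k=3: m=30, d=20, a=3
  k=4: m=30, d=9, a=6
  k=5: m=24, d=56, a=1
  k=6: m=32, d=1, a=64
d=1 and a=2a₀=64 at k=6, so the next step gives (m, d) = (32, 56) again — its k=1 value — and the period has length 6.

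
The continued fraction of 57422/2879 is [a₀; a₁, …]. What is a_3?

57422 = 19·2879 + 2721   →  a_0 = 19
2879 = 1·2721 + 158   →  a_1 = 1
2721 = 17·158 + 35   →  a_2 = 17
158 = 4·35 + 18   →  a_3 = 4

4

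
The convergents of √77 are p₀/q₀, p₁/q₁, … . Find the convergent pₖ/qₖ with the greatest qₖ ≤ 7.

√77 = [8; 1, 3, 2, 3, 1, 16, …] (period length 6).
Convergents:
  p_0/q_0 = 8/1
  p_1/q_1 = 9/1
  p_2/q_2 = 35/4
  p_3/q_3 = 79/9
q_2 = 4 ≤ 7 < 9 = q_3, so the answer is 35/4.

35/4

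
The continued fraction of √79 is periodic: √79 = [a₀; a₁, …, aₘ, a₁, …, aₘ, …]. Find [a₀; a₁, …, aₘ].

a₀ = ⌊√79⌋ = 8.

[8; 1, 7, 1, 16]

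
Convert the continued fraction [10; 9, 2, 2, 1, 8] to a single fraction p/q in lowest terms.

5811/575

Using pₖ = aₖpₖ₋₁ + pₖ₋₂ and qₖ = aₖqₖ₋₁ + qₖ₋₂:
  k=0: a=10, p=10, q=1
  k=1: a=9, p=91, q=9
  k=2: a=2, p=192, q=19
  k=3: a=2, p=475, q=47
  k=4: a=1, p=667, q=66
  k=5: a=8, p=5811, q=575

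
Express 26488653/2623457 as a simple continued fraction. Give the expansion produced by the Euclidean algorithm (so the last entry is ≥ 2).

26488653 = 10*2623457 + 254083
2623457 = 10*254083 + 82627
254083 = 3*82627 + 6202
82627 = 13*6202 + 2001
6202 = 3*2001 + 199
2001 = 10*199 + 11
199 = 18*11 + 1
11 = 11*1 + 0  (stop)
So 26488653/2623457 = [10; 10, 3, 13, 3, 10, 18, 11].

[10; 10, 3, 13, 3, 10, 18, 11]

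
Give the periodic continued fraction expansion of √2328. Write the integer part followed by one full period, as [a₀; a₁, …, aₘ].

[48; 4, 96]

a₀ = ⌊√2328⌋ = 48.
With m₀=0, d₀=1 and mₖ₊₁ = dₖaₖ − mₖ, dₖ₊₁ = (n − mₖ₊₁²)/dₖ, aₖ₊₁ = ⌊(a₀+mₖ₊₁)/dₖ₊₁⌋:
  k=1: m=48, d=24, a=4
  k=2: m=48, d=1, a=96
d=1 and a=2a₀=96 at k=2, so the next step gives (m, d) = (48, 24) again — its k=1 value — and the period has length 2.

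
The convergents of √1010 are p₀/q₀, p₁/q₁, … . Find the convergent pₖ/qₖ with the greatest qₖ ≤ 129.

1303/41

√1010 = [31; 1, 3, 1, 1, 3, 1, 62, …] (period length 7).
Convergents:
  p_0/q_0 = 31/1
  p_1/q_1 = 32/1
  p_2/q_2 = 127/4
  p_3/q_3 = 159/5
  p_4/q_4 = 286/9
  p_5/q_5 = 1017/32
  p_6/q_6 = 1303/41
  p_7/q_7 = 81803/2574
q_6 = 41 ≤ 129 < 2574 = q_7, so the answer is 1303/41.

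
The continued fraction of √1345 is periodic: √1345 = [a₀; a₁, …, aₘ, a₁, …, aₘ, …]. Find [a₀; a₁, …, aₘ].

[36; 1, 2, 14, 2, 1, 72]

a₀ = ⌊√1345⌋ = 36.
With m₀=0, d₀=1 and mₖ₊₁ = dₖaₖ − mₖ, dₖ₊₁ = (n − mₖ₊₁²)/dₖ, aₖ₊₁ = ⌊(a₀+mₖ₊₁)/dₖ₊₁⌋:
  k=1: m=36, d=49, a=1
  k=2: m=13, d=24, a=2
  k=3: m=35, d=5, a=14
  k=4: m=35, d=24, a=2
  k=5: m=13, d=49, a=1
  k=6: m=36, d=1, a=72
d=1 and a=2a₀=72 at k=6, so the next step gives (m, d) = (36, 49) again — its k=1 value — and the period has length 6.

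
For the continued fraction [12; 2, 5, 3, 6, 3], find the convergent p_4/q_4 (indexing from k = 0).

2753/221

Using pₖ = aₖpₖ₋₁ + pₖ₋₂, qₖ = aₖqₖ₋₁ + qₖ₋₂ (with p₋₁=1, p₋₂=0, q₋₁=0, q₋₂=1):
  k=0: a=12, p=12, q=1
  k=1: a=2, p=25, q=2
  k=2: a=5, p=137, q=11
  k=3: a=3, p=436, q=35
  k=4: a=6, p=2753, q=221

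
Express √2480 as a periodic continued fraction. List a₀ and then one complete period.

a₀ = ⌊√2480⌋ = 49.
With m₀=0, d₀=1 and mₖ₊₁ = dₖaₖ − mₖ, dₖ₊₁ = (n − mₖ₊₁²)/dₖ, aₖ₊₁ = ⌊(a₀+mₖ₊₁)/dₖ₊₁⌋:
  k=1: m=49, d=79, a=1
  k=2: m=30, d=20, a=3
  k=3: m=30, d=79, a=1
  k=4: m=49, d=1, a=98
d=1 and a=2a₀=98 at k=4, so the next step gives (m, d) = (49, 79) again — its k=1 value — and the period has length 4.

[49; 1, 3, 1, 98]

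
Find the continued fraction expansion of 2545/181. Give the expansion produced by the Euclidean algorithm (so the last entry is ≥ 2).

2545 = 14*181 + 11
181 = 16*11 + 5
11 = 2*5 + 1
5 = 5*1 + 0  (stop)
So 2545/181 = [14; 16, 2, 5].

[14; 16, 2, 5]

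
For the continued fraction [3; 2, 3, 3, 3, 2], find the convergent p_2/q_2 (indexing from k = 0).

Using pₖ = aₖpₖ₋₁ + pₖ₋₂, qₖ = aₖqₖ₋₁ + qₖ₋₂ (with p₋₁=1, p₋₂=0, q₋₁=0, q₋₂=1):
  k=0: a=3, p=3, q=1
  k=1: a=2, p=7, q=2
  k=2: a=3, p=24, q=7

24/7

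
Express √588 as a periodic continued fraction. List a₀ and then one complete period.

[24; 4, 48]

a₀ = ⌊√588⌋ = 24.
With m₀=0, d₀=1 and mₖ₊₁ = dₖaₖ − mₖ, dₖ₊₁ = (n − mₖ₊₁²)/dₖ, aₖ₊₁ = ⌊(a₀+mₖ₊₁)/dₖ₊₁⌋:
  k=1: m=24, d=12, a=4
  k=2: m=24, d=1, a=48
d=1 and a=2a₀=48 at k=2, so the next step gives (m, d) = (24, 12) again — its k=1 value — and the period has length 2.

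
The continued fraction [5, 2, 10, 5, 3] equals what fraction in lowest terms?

Fold from the inside: start with 3/1.
  5 + 1/3 = 16/3
  10 + 3/16 = 163/16
  2 + 16/163 = 342/163
  5 + 163/342 = 1873/342

1873/342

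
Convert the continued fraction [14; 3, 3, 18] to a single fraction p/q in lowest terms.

Fold from the inside: start with 18/1.
  3 + 1/18 = 55/18
  3 + 18/55 = 183/55
  14 + 55/183 = 2617/183

2617/183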